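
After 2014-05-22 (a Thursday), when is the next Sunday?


Current: Thursday
Target: Sunday
Days ahead: 3

Next Sunday: 2014-05-25


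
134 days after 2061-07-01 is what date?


Start: 2061-07-01, add 134 days
July 2061 has 31 days: 31 - 1 = 30 days to July 31 -> 104 left
August 2061 has 31 days -> 73 left
September 2061 has 30 days -> 43 left
October 2061 has 31 days -> 12 left
November 2061: 12 <= 30 -> lands on November 12

Result: 2061-11-12


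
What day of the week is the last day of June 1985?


June 1985 has 30 days
Anchor: Jan 1, 1985. With p = 1985 - 1 = 1984: (p + p//4 - p//100 + p//400) mod 7 = (1984 + 496 - 19 + 4) mod 7 = 2465 mod 7 = 1 -> Tuesday (Mon=0 ... Sun=6)
Days before June (Jan-May): 151; June 1 index = (1 + 151) mod 7 = 5 -> Saturday
Last day offset: 30 - 1 = 29 days
Weekday index = (5 + 29) mod 7 = 6

Sunday, June 30


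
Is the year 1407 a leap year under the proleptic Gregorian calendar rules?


Gregorian leap year rule: divisible by 4, but not by 100, unless also by 400.
1407 is not divisible by 4 -> not a leap year

No


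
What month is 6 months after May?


May is month 5
5 + 6 = 11

November


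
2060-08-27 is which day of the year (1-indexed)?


Date: August 27, 2060
Days in months 1 through 7: 213
Plus 27 days in August

Day of year: 240


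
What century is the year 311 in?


Century = (year - 1) // 100 + 1
= (311 - 1) // 100 + 1
= 310 // 100 + 1
= 3 + 1

4th century


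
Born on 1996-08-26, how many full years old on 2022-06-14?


Birth: 1996-08-26
Reference: 2022-06-14
Year difference: 2022 - 1996 = 26
Birthday not yet reached in 2022, subtract 1

25 years old


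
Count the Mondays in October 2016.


October 2016 has 31 days
Anchor: Jan 1, 2016. With p = 2016 - 1 = 2015: (p + p//4 - p//100 + p//400) mod 7 = (2015 + 503 - 20 + 5) mod 7 = 2503 mod 7 = 4 -> Friday (Mon=0 ... Sun=6)
Days before October (Jan-Sep): 274; October 1 index = (4 + 274) mod 7 = 5 -> Saturday
First Monday is October 3
Mondays: 3, 10, 17, 24, 31

5 Mondays


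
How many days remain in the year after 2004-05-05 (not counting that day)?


Day of year: 126 of 366
Remaining = 366 - 126

240 days


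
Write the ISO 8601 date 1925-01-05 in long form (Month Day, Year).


ISO 1925-01-05 parses as year=1925, month=01, day=05
Month 1 -> January

January 5, 1925


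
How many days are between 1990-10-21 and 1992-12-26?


From 1990-10-21 to 1992-12-26
1990-10-21: days before October = 31 + 28 + 31 + 30 + 31 + 30 + 31 + 31 + 30 = 273 (1990 is not a leap year); day of year = 273 + 21 = 294
1992-12-26: days before December = 31 + 29 + 31 + 30 + 31 + 30 + 31 + 31 + 30 + 31 + 30 = 335 (1992 is a leap year); day of year = 335 + 26 = 361
Rest of 1990: 365 - 294 = 71
Full years 1991 (365): 365
Total = 71 + 365 + 361 = 797

797 days


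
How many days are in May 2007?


May 2007

31 days


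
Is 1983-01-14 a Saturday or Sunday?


Anchor: Jan 1, 1983. With p = 1983 - 1 = 1982: (p + p//4 - p//100 + p//400) mod 7 = (1982 + 495 - 19 + 4) mod 7 = 2462 mod 7 = 5 -> Saturday (Mon=0 ... Sun=6)
Day of year: 14; offset = 13
Weekday index = (5 + 13) mod 7 = 4 -> Friday
Weekend days: Saturday, Sunday

No


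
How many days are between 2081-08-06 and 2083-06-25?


From 2081-08-06 to 2083-06-25
2081-08-06: days before August = 31 + 28 + 31 + 30 + 31 + 30 + 31 = 212 (2081 is not a leap year); day of year = 212 + 6 = 218
2083-06-25: days before June = 31 + 28 + 31 + 30 + 31 = 151 (2083 is not a leap year); day of year = 151 + 25 = 176
Rest of 2081: 365 - 218 = 147
Full years 2082 (365): 365
Total = 147 + 365 + 176 = 688

688 days


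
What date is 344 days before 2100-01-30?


Start: 2100-01-30, subtract 344 days
Back 30 days from January 30 reaches December 31, 2099 -> 314 left
December 2099 has 31 days -> back to November 30, 2099 -> 283 left
November 2099 has 30 days -> back to October 31, 2099 -> 253 left
October 2099 has 31 days -> back to September 30, 2099 -> 222 left
September 2099 has 30 days -> back to August 31, 2099 -> 192 left
August 2099 has 31 days -> back to July 31, 2099 -> 161 left
July 2099 has 31 days -> back to June 30, 2099 -> 130 left
June 2099 has 30 days -> back to May 31, 2099 -> 100 left
May 2099 has 31 days -> back to April 30, 2099 -> 69 left
April 2099 has 30 days -> back to March 31, 2099 -> 39 left
March 2099 has 31 days -> back to February 28, 2099 -> 8 left
February 2099: 28 - 8 = 20 -> lands on February 20

Result: 2099-02-20


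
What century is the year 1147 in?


Century = (year - 1) // 100 + 1
= (1147 - 1) // 100 + 1
= 1146 // 100 + 1
= 11 + 1

12th century


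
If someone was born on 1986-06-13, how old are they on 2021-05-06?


Birth: 1986-06-13
Reference: 2021-05-06
Year difference: 2021 - 1986 = 35
Birthday not yet reached in 2021, subtract 1

34 years old


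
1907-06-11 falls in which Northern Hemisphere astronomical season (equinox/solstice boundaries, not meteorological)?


Date: June 11
Astronomical Spring (approx.; exact equinox/solstice day varies by year): March 20 to June 20
June 11 falls within the Spring window

Spring


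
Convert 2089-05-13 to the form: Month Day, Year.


ISO 2089-05-13 parses as year=2089, month=05, day=13
Month 5 -> May

May 13, 2089


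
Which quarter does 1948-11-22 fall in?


Month: November (month 11)
Q1: Jan-Mar, Q2: Apr-Jun, Q3: Jul-Sep, Q4: Oct-Dec

Q4


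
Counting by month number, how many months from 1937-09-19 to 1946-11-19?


From September 1937 to November 1946
9 years * 12 = 108 months, plus 2 months = 110

110 months


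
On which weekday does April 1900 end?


April 1900 has 30 days
Anchor: Jan 1, 1900. With p = 1900 - 1 = 1899: (p + p//4 - p//100 + p//400) mod 7 = (1899 + 474 - 18 + 4) mod 7 = 2359 mod 7 = 0 -> Monday (Mon=0 ... Sun=6)
Days before April (Jan-Mar): 90; April 1 index = (0 + 90) mod 7 = 6 -> Sunday
Last day offset: 30 - 1 = 29 days
Weekday index = (6 + 29) mod 7 = 0

Monday, April 30


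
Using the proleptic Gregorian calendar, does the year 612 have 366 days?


Gregorian leap year rule: divisible by 4, but not by 100, unless also by 400.
612 is divisible by 4 but not 100 -> leap year

Yes


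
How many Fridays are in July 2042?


July 2042 has 31 days
Anchor: Jan 1, 2042. With p = 2042 - 1 = 2041: (p + p//4 - p//100 + p//400) mod 7 = (2041 + 510 - 20 + 5) mod 7 = 2536 mod 7 = 2 -> Wednesday (Mon=0 ... Sun=6)
Days before July (Jan-Jun): 181; July 1 index = (2 + 181) mod 7 = 1 -> Tuesday
First Friday is July 4
Fridays: 4, 11, 18, 25

4 Fridays


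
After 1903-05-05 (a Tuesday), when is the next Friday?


Current: Tuesday
Target: Friday
Days ahead: 3

Next Friday: 1903-05-08


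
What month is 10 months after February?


February is month 2
2 + 10 = 12

December


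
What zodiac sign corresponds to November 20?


Date: November 20
Conventional tropical zodiac dates: Scorpio from October 23 onward; Sagittarius starts November 22
November 20 falls within the Scorpio range

Scorpio


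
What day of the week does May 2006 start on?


Target: May 1, 2006
Anchor: Jan 1, 2006. With p = 2006 - 1 = 2005: (p + p//4 - p//100 + p//400) mod 7 = (2005 + 501 - 20 + 5) mod 7 = 2491 mod 7 = 6 -> Sunday (Mon=0 ... Sun=6)
Days before May (Jan-Apr): 120 days
Weekday index = (6 + 120) mod 7 = 0

Monday


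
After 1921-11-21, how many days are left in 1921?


Day of year: 325 of 365
Remaining = 365 - 325

40 days


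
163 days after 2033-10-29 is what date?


Start: 2033-10-29, add 163 days
October 2033 has 31 days: 31 - 29 = 2 days to October 31 -> 161 left
November 2033 has 30 days -> 131 left
December 2033 has 31 days -> 100 left
January 2034 has 31 days -> 69 left
February 2034 has 28 days -> 41 left
March 2034 has 31 days -> 10 left
April 2034: 10 <= 30 -> lands on April 10

Result: 2034-04-10


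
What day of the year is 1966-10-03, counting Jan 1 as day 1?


Date: October 3, 1966
Days in months 1 through 9: 273
Plus 3 days in October

Day of year: 276


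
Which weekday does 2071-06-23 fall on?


Date: June 23, 2071
Anchor: Jan 1, 2071. With p = 2071 - 1 = 2070: (p + p//4 - p//100 + p//400) mod 7 = (2070 + 517 - 20 + 5) mod 7 = 2572 mod 7 = 3 -> Thursday (Mon=0 ... Sun=6)
Days before June (Jan-May): 151; offset = 151 + 23 - 1 = 173
Weekday index = (3 + 173) mod 7 = 1

Day of the week: Tuesday


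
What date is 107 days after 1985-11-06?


Start: 1985-11-06, add 107 days
November 1985 has 30 days: 30 - 6 = 24 days to November 30 -> 83 left
December 1985 has 31 days -> 52 left
January 1986 has 31 days -> 21 left
February 1986: 21 <= 28 -> lands on February 21

Result: 1986-02-21


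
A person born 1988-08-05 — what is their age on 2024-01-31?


Birth: 1988-08-05
Reference: 2024-01-31
Year difference: 2024 - 1988 = 36
Birthday not yet reached in 2024, subtract 1

35 years old


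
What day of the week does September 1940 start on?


Target: September 1, 1940
Anchor: Jan 1, 1940. With p = 1940 - 1 = 1939: (p + p//4 - p//100 + p//400) mod 7 = (1939 + 484 - 19 + 4) mod 7 = 2408 mod 7 = 0 -> Monday (Mon=0 ... Sun=6)
Days before September (Jan-Aug): 244 days
Weekday index = (0 + 244) mod 7 = 6

Sunday


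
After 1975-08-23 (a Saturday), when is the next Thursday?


Current: Saturday
Target: Thursday
Days ahead: 5

Next Thursday: 1975-08-28


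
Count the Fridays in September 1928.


September 1928 has 30 days
Anchor: Jan 1, 1928. With p = 1928 - 1 = 1927: (p + p//4 - p//100 + p//400) mod 7 = (1927 + 481 - 19 + 4) mod 7 = 2393 mod 7 = 6 -> Sunday (Mon=0 ... Sun=6)
Days before September (Jan-Aug): 244; September 1 index = (6 + 244) mod 7 = 5 -> Saturday
First Friday is September 7
Fridays: 7, 14, 21, 28

4 Fridays


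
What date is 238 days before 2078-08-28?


Start: 2078-08-28, subtract 238 days
Back 28 days from August 28 reaches July 31, 2078 -> 210 left
July 2078 has 31 days -> back to June 30, 2078 -> 179 left
June 2078 has 30 days -> back to May 31, 2078 -> 149 left
May 2078 has 31 days -> back to April 30, 2078 -> 118 left
April 2078 has 30 days -> back to March 31, 2078 -> 88 left
March 2078 has 31 days -> back to February 28, 2078 -> 57 left
February 2078 has 28 days -> back to January 31, 2078 -> 29 left
January 2078: 31 - 29 = 2 -> lands on January 2

Result: 2078-01-02


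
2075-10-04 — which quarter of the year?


Month: October (month 10)
Q1: Jan-Mar, Q2: Apr-Jun, Q3: Jul-Sep, Q4: Oct-Dec

Q4


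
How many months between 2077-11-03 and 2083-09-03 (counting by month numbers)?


From November 2077 to September 2083
6 years * 12 = 72 months, minus 2 months = 70

70 months


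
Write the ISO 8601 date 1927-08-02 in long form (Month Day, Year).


ISO 1927-08-02 parses as year=1927, month=08, day=02
Month 8 -> August

August 2, 1927


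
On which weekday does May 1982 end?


May 1982 has 31 days
Anchor: Jan 1, 1982. With p = 1982 - 1 = 1981: (p + p//4 - p//100 + p//400) mod 7 = (1981 + 495 - 19 + 4) mod 7 = 2461 mod 7 = 4 -> Friday (Mon=0 ... Sun=6)
Days before May (Jan-Apr): 120; May 1 index = (4 + 120) mod 7 = 5 -> Saturday
Last day offset: 31 - 1 = 30 days
Weekday index = (5 + 30) mod 7 = 0

Monday, May 31


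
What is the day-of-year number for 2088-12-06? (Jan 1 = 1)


Date: December 6, 2088
Days in months 1 through 11: 335
Plus 6 days in December

Day of year: 341


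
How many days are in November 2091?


November 2091

30 days


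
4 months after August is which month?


August is month 8
8 + 4 = 12

December


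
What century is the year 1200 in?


Century = (year - 1) // 100 + 1
= (1200 - 1) // 100 + 1
= 1199 // 100 + 1
= 11 + 1

12th century


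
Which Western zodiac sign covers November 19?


Date: November 19
Conventional tropical zodiac dates: Scorpio from October 23 onward; Sagittarius starts November 22
November 19 falls within the Scorpio range

Scorpio


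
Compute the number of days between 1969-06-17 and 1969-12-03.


From 1969-06-17 to 1969-12-03
1969-06-17: days before June = 31 + 28 + 31 + 30 + 31 = 151 (1969 is not a leap year); day of year = 151 + 17 = 168
1969-12-03: days before December = 31 + 28 + 31 + 30 + 31 + 30 + 31 + 31 + 30 + 31 + 30 = 334 (1969 is not a leap year); day of year = 334 + 3 = 337
Same year: 337 - 168 = 169

169 days


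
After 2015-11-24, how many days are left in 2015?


Day of year: 328 of 365
Remaining = 365 - 328

37 days


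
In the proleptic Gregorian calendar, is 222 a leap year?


Gregorian leap year rule: divisible by 4, but not by 100, unless also by 400.
222 is not divisible by 4 -> not a leap year

No


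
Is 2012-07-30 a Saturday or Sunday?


Anchor: Jan 1, 2012. With p = 2012 - 1 = 2011: (p + p//4 - p//100 + p//400) mod 7 = (2011 + 502 - 20 + 5) mod 7 = 2498 mod 7 = 6 -> Sunday (Mon=0 ... Sun=6)
Day of year: 212; offset = 211
Weekday index = (6 + 211) mod 7 = 0 -> Monday
Weekend days: Saturday, Sunday

No


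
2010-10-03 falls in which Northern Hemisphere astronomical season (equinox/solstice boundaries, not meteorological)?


Date: October 3
Astronomical Autumn (approx.; exact equinox/solstice day varies by year): September 22 to December 20
October 3 falls within the Autumn window

Autumn


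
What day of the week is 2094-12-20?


Date: December 20, 2094
Anchor: Jan 1, 2094. With p = 2094 - 1 = 2093: (p + p//4 - p//100 + p//400) mod 7 = (2093 + 523 - 20 + 5) mod 7 = 2601 mod 7 = 4 -> Friday (Mon=0 ... Sun=6)
Days before December (Jan-Nov): 334; offset = 334 + 20 - 1 = 353
Weekday index = (4 + 353) mod 7 = 0

Day of the week: Monday


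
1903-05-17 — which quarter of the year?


Month: May (month 5)
Q1: Jan-Mar, Q2: Apr-Jun, Q3: Jul-Sep, Q4: Oct-Dec

Q2


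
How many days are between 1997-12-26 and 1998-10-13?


From 1997-12-26 to 1998-10-13
1997-12-26: days before December = 31 + 28 + 31 + 30 + 31 + 30 + 31 + 31 + 30 + 31 + 30 = 334 (1997 is not a leap year); day of year = 334 + 26 = 360
1998-10-13: days before October = 31 + 28 + 31 + 30 + 31 + 30 + 31 + 31 + 30 = 273 (1998 is not a leap year); day of year = 273 + 13 = 286
Rest of 1997: 365 - 360 = 5
Total = 5 + 286 = 291

291 days


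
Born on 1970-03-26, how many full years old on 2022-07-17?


Birth: 1970-03-26
Reference: 2022-07-17
Year difference: 2022 - 1970 = 52

52 years old


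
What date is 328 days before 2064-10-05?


Start: 2064-10-05, subtract 328 days
Back 5 days from October 5 reaches September 30, 2064 -> 323 left
September 2064 has 30 days -> back to August 31, 2064 -> 293 left
August 2064 has 31 days -> back to July 31, 2064 -> 262 left
July 2064 has 31 days -> back to June 30, 2064 -> 231 left
June 2064 has 30 days -> back to May 31, 2064 -> 201 left
May 2064 has 31 days -> back to April 30, 2064 -> 170 left
April 2064 has 30 days -> back to March 31, 2064 -> 140 left
March 2064 has 31 days -> back to February 29, 2064 -> 109 left
February 2064 has 29 days -> back to January 31, 2064 -> 80 left
January 2064 has 31 days -> back to December 31, 2063 -> 49 left
December 2063 has 31 days -> back to November 30, 2063 -> 18 left
November 2063: 30 - 18 = 12 -> lands on November 12

Result: 2063-11-12


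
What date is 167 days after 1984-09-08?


Start: 1984-09-08, add 167 days
September 1984 has 30 days: 30 - 8 = 22 days to September 30 -> 145 left
October 1984 has 31 days -> 114 left
November 1984 has 30 days -> 84 left
December 1984 has 31 days -> 53 left
January 1985 has 31 days -> 22 left
February 1985: 22 <= 28 -> lands on February 22

Result: 1985-02-22


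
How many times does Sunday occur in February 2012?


February 2012 has 29 days
Anchor: Jan 1, 2012. With p = 2012 - 1 = 2011: (p + p//4 - p//100 + p//400) mod 7 = (2011 + 502 - 20 + 5) mod 7 = 2498 mod 7 = 6 -> Sunday (Mon=0 ... Sun=6)
Days before February (Jan): 31; February 1 index = (6 + 31) mod 7 = 2 -> Wednesday
First Sunday is February 5
Sundays: 5, 12, 19, 26

4 Sundays


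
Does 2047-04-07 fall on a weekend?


Anchor: Jan 1, 2047. With p = 2047 - 1 = 2046: (p + p//4 - p//100 + p//400) mod 7 = (2046 + 511 - 20 + 5) mod 7 = 2542 mod 7 = 1 -> Tuesday (Mon=0 ... Sun=6)
Day of year: 97; offset = 96
Weekday index = (1 + 96) mod 7 = 6 -> Sunday
Weekend days: Saturday, Sunday

Yes


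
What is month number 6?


Month 6 of 12

June


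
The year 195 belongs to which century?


Century = (year - 1) // 100 + 1
= (195 - 1) // 100 + 1
= 194 // 100 + 1
= 1 + 1

2nd century


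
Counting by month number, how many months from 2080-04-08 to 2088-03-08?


From April 2080 to March 2088
8 years * 12 = 96 months, minus 1 month = 95

95 months


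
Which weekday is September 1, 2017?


Target: September 1, 2017
Anchor: Jan 1, 2017. With p = 2017 - 1 = 2016: (p + p//4 - p//100 + p//400) mod 7 = (2016 + 504 - 20 + 5) mod 7 = 2505 mod 7 = 6 -> Sunday (Mon=0 ... Sun=6)
Days before September (Jan-Aug): 243 days
Weekday index = (6 + 243) mod 7 = 4

Friday


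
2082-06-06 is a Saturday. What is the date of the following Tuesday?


Current: Saturday
Target: Tuesday
Days ahead: 3

Next Tuesday: 2082-06-09


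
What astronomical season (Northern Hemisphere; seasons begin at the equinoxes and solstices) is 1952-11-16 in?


Date: November 16
Astronomical Autumn (approx.; exact equinox/solstice day varies by year): September 22 to December 20
November 16 falls within the Autumn window

Autumn


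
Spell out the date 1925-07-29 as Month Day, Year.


ISO 1925-07-29 parses as year=1925, month=07, day=29
Month 7 -> July

July 29, 1925


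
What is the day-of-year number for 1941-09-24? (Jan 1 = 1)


Date: September 24, 1941
Days in months 1 through 8: 243
Plus 24 days in September

Day of year: 267


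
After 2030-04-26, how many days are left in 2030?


Day of year: 116 of 365
Remaining = 365 - 116

249 days


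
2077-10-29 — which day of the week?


Date: October 29, 2077
Anchor: Jan 1, 2077. With p = 2077 - 1 = 2076: (p + p//4 - p//100 + p//400) mod 7 = (2076 + 519 - 20 + 5) mod 7 = 2580 mod 7 = 4 -> Friday (Mon=0 ... Sun=6)
Days before October (Jan-Sep): 273; offset = 273 + 29 - 1 = 301
Weekday index = (4 + 301) mod 7 = 4

Day of the week: Friday


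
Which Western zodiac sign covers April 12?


Date: April 12
Conventional tropical zodiac dates: Aries from March 21 onward; Taurus starts April 20
April 12 falls within the Aries range

Aries


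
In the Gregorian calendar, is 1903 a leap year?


Gregorian leap year rule: divisible by 4, but not by 100, unless also by 400.
1903 is not divisible by 4 -> not a leap year

No


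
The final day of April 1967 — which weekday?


April 1967 has 30 days
Anchor: Jan 1, 1967. With p = 1967 - 1 = 1966: (p + p//4 - p//100 + p//400) mod 7 = (1966 + 491 - 19 + 4) mod 7 = 2442 mod 7 = 6 -> Sunday (Mon=0 ... Sun=6)
Days before April (Jan-Mar): 90; April 1 index = (6 + 90) mod 7 = 5 -> Saturday
Last day offset: 30 - 1 = 29 days
Weekday index = (5 + 29) mod 7 = 6

Sunday, April 30


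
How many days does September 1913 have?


September 1913

30 days


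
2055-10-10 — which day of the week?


Date: October 10, 2055
Anchor: Jan 1, 2055. With p = 2055 - 1 = 2054: (p + p//4 - p//100 + p//400) mod 7 = (2054 + 513 - 20 + 5) mod 7 = 2552 mod 7 = 4 -> Friday (Mon=0 ... Sun=6)
Days before October (Jan-Sep): 273; offset = 273 + 10 - 1 = 282
Weekday index = (4 + 282) mod 7 = 6

Day of the week: Sunday


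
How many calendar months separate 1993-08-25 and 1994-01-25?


From August 1993 to January 1994
1 year * 12 = 12 months, minus 7 months = 5

5 months


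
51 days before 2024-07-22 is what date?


Start: 2024-07-22, subtract 51 days
Back 22 days from July 22 reaches June 30, 2024 -> 29 left
June 2024: 30 - 29 = 1 -> lands on June 1

Result: 2024-06-01


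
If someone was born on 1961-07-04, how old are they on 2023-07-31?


Birth: 1961-07-04
Reference: 2023-07-31
Year difference: 2023 - 1961 = 62

62 years old


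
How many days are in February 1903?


February 1903 (leap year: no)

28 days


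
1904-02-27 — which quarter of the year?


Month: February (month 2)
Q1: Jan-Mar, Q2: Apr-Jun, Q3: Jul-Sep, Q4: Oct-Dec

Q1


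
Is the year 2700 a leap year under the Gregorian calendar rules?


Gregorian leap year rule: divisible by 4, but not by 100, unless also by 400.
2700 is divisible by 100 but not 400 -> not a leap year

No


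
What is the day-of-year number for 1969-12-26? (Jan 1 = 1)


Date: December 26, 1969
Days in months 1 through 11: 334
Plus 26 days in December

Day of year: 360


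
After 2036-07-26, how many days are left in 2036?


Day of year: 208 of 366
Remaining = 366 - 208

158 days


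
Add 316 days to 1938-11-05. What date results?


Start: 1938-11-05, add 316 days
November 1938 has 30 days: 30 - 5 = 25 days to November 30 -> 291 left
December 1938 has 31 days -> 260 left
January 1939 has 31 days -> 229 left
February 1939 has 28 days -> 201 left
March 1939 has 31 days -> 170 left
April 1939 has 30 days -> 140 left
May 1939 has 31 days -> 109 left
June 1939 has 30 days -> 79 left
July 1939 has 31 days -> 48 left
August 1939 has 31 days -> 17 left
September 1939: 17 <= 30 -> lands on September 17

Result: 1939-09-17


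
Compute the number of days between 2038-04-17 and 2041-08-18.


From 2038-04-17 to 2041-08-18
2038-04-17: days before April = 31 + 28 + 31 = 90 (2038 is not a leap year); day of year = 90 + 17 = 107
2041-08-18: days before August = 31 + 28 + 31 + 30 + 31 + 30 + 31 = 212 (2041 is not a leap year); day of year = 212 + 18 = 230
Rest of 2038: 365 - 107 = 258
Full years 2039 (365), 2040 (366): 731
Total = 258 + 731 + 230 = 1219

1219 days


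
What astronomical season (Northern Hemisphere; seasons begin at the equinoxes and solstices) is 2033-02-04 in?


Date: February 4
Astronomical Winter (approx.; exact equinox/solstice day varies by year): December 21 to March 19
February 4 falls within the Winter window

Winter


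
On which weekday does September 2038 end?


September 2038 has 30 days
Anchor: Jan 1, 2038. With p = 2038 - 1 = 2037: (p + p//4 - p//100 + p//400) mod 7 = (2037 + 509 - 20 + 5) mod 7 = 2531 mod 7 = 4 -> Friday (Mon=0 ... Sun=6)
Days before September (Jan-Aug): 243; September 1 index = (4 + 243) mod 7 = 2 -> Wednesday
Last day offset: 30 - 1 = 29 days
Weekday index = (2 + 29) mod 7 = 3

Thursday, September 30


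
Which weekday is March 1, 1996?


Target: March 1, 1996
Anchor: Jan 1, 1996. With p = 1996 - 1 = 1995: (p + p//4 - p//100 + p//400) mod 7 = (1995 + 498 - 19 + 4) mod 7 = 2478 mod 7 = 0 -> Monday (Mon=0 ... Sun=6)
Days before March (Jan-Feb): 60 days
Weekday index = (0 + 60) mod 7 = 4

Friday


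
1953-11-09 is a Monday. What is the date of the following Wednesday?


Current: Monday
Target: Wednesday
Days ahead: 2

Next Wednesday: 1953-11-11


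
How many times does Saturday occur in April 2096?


April 2096 has 30 days
Anchor: Jan 1, 2096. With p = 2096 - 1 = 2095: (p + p//4 - p//100 + p//400) mod 7 = (2095 + 523 - 20 + 5) mod 7 = 2603 mod 7 = 6 -> Sunday (Mon=0 ... Sun=6)
Days before April (Jan-Mar): 91; April 1 index = (6 + 91) mod 7 = 6 -> Sunday
First Saturday is April 7
Saturdays: 7, 14, 21, 28

4 Saturdays


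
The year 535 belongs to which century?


Century = (year - 1) // 100 + 1
= (535 - 1) // 100 + 1
= 534 // 100 + 1
= 5 + 1

6th century


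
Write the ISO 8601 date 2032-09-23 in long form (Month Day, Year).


ISO 2032-09-23 parses as year=2032, month=09, day=23
Month 9 -> September

September 23, 2032


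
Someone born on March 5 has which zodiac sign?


Date: March 5
Conventional tropical zodiac dates: Pisces from February 19 onward; Aries starts March 21
March 5 falls within the Pisces range

Pisces


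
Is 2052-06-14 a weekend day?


Anchor: Jan 1, 2052. With p = 2052 - 1 = 2051: (p + p//4 - p//100 + p//400) mod 7 = (2051 + 512 - 20 + 5) mod 7 = 2548 mod 7 = 0 -> Monday (Mon=0 ... Sun=6)
Day of year: 166; offset = 165
Weekday index = (0 + 165) mod 7 = 4 -> Friday
Weekend days: Saturday, Sunday

No


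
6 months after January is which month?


January is month 1
1 + 6 = 7

July


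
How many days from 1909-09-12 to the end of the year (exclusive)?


Day of year: 255 of 365
Remaining = 365 - 255

110 days


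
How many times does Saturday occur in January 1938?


January 1938 has 31 days
Anchor: Jan 1, 1938. With p = 1938 - 1 = 1937: (p + p//4 - p//100 + p//400) mod 7 = (1937 + 484 - 19 + 4) mod 7 = 2406 mod 7 = 5 -> Saturday (Mon=0 ... Sun=6)
January 1 is the anchor itself -> Saturday
First Saturday is January 1
Saturdays: 1, 8, 15, 22, 29

5 Saturdays


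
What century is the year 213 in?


Century = (year - 1) // 100 + 1
= (213 - 1) // 100 + 1
= 212 // 100 + 1
= 2 + 1

3rd century


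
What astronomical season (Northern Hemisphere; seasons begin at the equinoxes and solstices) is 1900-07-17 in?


Date: July 17
Astronomical Summer (approx.; exact equinox/solstice day varies by year): June 21 to September 21
July 17 falls within the Summer window

Summer


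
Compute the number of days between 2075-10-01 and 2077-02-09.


From 2075-10-01 to 2077-02-09
2075-10-01: days before October = 31 + 28 + 31 + 30 + 31 + 30 + 31 + 31 + 30 = 273 (2075 is not a leap year); day of year = 273 + 1 = 274
2077-02-09: days before February = 31; day of year = 31 + 9 = 40
Rest of 2075: 365 - 274 = 91
Full years 2076 (366): 366
Total = 91 + 366 + 40 = 497

497 days


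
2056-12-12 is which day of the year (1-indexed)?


Date: December 12, 2056
Days in months 1 through 11: 335
Plus 12 days in December

Day of year: 347


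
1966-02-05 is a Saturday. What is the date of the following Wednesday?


Current: Saturday
Target: Wednesday
Days ahead: 4

Next Wednesday: 1966-02-09


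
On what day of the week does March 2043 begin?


Target: March 1, 2043
Anchor: Jan 1, 2043. With p = 2043 - 1 = 2042: (p + p//4 - p//100 + p//400) mod 7 = (2042 + 510 - 20 + 5) mod 7 = 2537 mod 7 = 3 -> Thursday (Mon=0 ... Sun=6)
Days before March (Jan-Feb): 59 days
Weekday index = (3 + 59) mod 7 = 6

Sunday


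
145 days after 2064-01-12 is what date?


Start: 2064-01-12, add 145 days
January 2064 has 31 days: 31 - 12 = 19 days to January 31 -> 126 left
February 2064 has 29 days -> 97 left
March 2064 has 31 days -> 66 left
April 2064 has 30 days -> 36 left
May 2064 has 31 days -> 5 left
June 2064: 5 <= 30 -> lands on June 5

Result: 2064-06-05


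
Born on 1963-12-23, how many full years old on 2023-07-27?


Birth: 1963-12-23
Reference: 2023-07-27
Year difference: 2023 - 1963 = 60
Birthday not yet reached in 2023, subtract 1

59 years old


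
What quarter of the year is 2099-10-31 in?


Month: October (month 10)
Q1: Jan-Mar, Q2: Apr-Jun, Q3: Jul-Sep, Q4: Oct-Dec

Q4


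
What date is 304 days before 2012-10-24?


Start: 2012-10-24, subtract 304 days
Back 24 days from October 24 reaches September 30, 2012 -> 280 left
September 2012 has 30 days -> back to August 31, 2012 -> 250 left
August 2012 has 31 days -> back to July 31, 2012 -> 219 left
July 2012 has 31 days -> back to June 30, 2012 -> 188 left
June 2012 has 30 days -> back to May 31, 2012 -> 158 left
May 2012 has 31 days -> back to April 30, 2012 -> 127 left
April 2012 has 30 days -> back to March 31, 2012 -> 97 left
March 2012 has 31 days -> back to February 29, 2012 -> 66 left
February 2012 has 29 days -> back to January 31, 2012 -> 37 left
January 2012 has 31 days -> back to December 31, 2011 -> 6 left
December 2011: 31 - 6 = 25 -> lands on December 25

Result: 2011-12-25


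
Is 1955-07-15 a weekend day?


Anchor: Jan 1, 1955. With p = 1955 - 1 = 1954: (p + p//4 - p//100 + p//400) mod 7 = (1954 + 488 - 19 + 4) mod 7 = 2427 mod 7 = 5 -> Saturday (Mon=0 ... Sun=6)
Day of year: 196; offset = 195
Weekday index = (5 + 195) mod 7 = 4 -> Friday
Weekend days: Saturday, Sunday

No


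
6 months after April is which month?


April is month 4
4 + 6 = 10

October


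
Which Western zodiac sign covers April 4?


Date: April 4
Conventional tropical zodiac dates: Aries from March 21 onward; Taurus starts April 20
April 4 falls within the Aries range

Aries


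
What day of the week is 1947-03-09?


Date: March 9, 1947
Anchor: Jan 1, 1947. With p = 1947 - 1 = 1946: (p + p//4 - p//100 + p//400) mod 7 = (1946 + 486 - 19 + 4) mod 7 = 2417 mod 7 = 2 -> Wednesday (Mon=0 ... Sun=6)
Days before March (Jan-Feb): 59; offset = 59 + 9 - 1 = 67
Weekday index = (2 + 67) mod 7 = 6

Day of the week: Sunday


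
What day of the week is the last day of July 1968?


July 1968 has 31 days
Anchor: Jan 1, 1968. With p = 1968 - 1 = 1967: (p + p//4 - p//100 + p//400) mod 7 = (1967 + 491 - 19 + 4) mod 7 = 2443 mod 7 = 0 -> Monday (Mon=0 ... Sun=6)
Days before July (Jan-Jun): 182; July 1 index = (0 + 182) mod 7 = 0 -> Monday
Last day offset: 31 - 1 = 30 days
Weekday index = (0 + 30) mod 7 = 2

Wednesday, July 31


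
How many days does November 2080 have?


November 2080

30 days


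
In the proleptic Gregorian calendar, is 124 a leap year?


Gregorian leap year rule: divisible by 4, but not by 100, unless also by 400.
124 is divisible by 4 but not 100 -> leap year

Yes


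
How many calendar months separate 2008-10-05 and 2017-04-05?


From October 2008 to April 2017
9 years * 12 = 108 months, minus 6 months = 102

102 months


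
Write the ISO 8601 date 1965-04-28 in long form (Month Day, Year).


ISO 1965-04-28 parses as year=1965, month=04, day=28
Month 4 -> April

April 28, 1965


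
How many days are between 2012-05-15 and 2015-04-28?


From 2012-05-15 to 2015-04-28
2012-05-15: days before May = 31 + 29 + 31 + 30 = 121 (2012 is a leap year); day of year = 121 + 15 = 136
2015-04-28: days before April = 31 + 28 + 31 = 90 (2015 is not a leap year); day of year = 90 + 28 = 118
Rest of 2012: 366 - 136 = 230
Full years 2013 (365), 2014 (365): 730
Total = 230 + 730 + 118 = 1078

1078 days


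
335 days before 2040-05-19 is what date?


Start: 2040-05-19, subtract 335 days
Back 19 days from May 19 reaches April 30, 2040 -> 316 left
April 2040 has 30 days -> back to March 31, 2040 -> 286 left
March 2040 has 31 days -> back to February 29, 2040 -> 255 left
February 2040 has 29 days -> back to January 31, 2040 -> 226 left
January 2040 has 31 days -> back to December 31, 2039 -> 195 left
December 2039 has 31 days -> back to November 30, 2039 -> 164 left
November 2039 has 30 days -> back to October 31, 2039 -> 134 left
October 2039 has 31 days -> back to September 30, 2039 -> 103 left
September 2039 has 30 days -> back to August 31, 2039 -> 73 left
August 2039 has 31 days -> back to July 31, 2039 -> 42 left
July 2039 has 31 days -> back to June 30, 2039 -> 11 left
June 2039: 30 - 11 = 19 -> lands on June 19

Result: 2039-06-19


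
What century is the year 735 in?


Century = (year - 1) // 100 + 1
= (735 - 1) // 100 + 1
= 734 // 100 + 1
= 7 + 1

8th century


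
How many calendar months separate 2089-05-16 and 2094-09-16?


From May 2089 to September 2094
5 years * 12 = 60 months, plus 4 months = 64

64 months


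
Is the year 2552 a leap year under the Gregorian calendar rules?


Gregorian leap year rule: divisible by 4, but not by 100, unless also by 400.
2552 is divisible by 4 but not 100 -> leap year

Yes


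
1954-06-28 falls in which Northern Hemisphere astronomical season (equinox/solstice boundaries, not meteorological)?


Date: June 28
Astronomical Summer (approx.; exact equinox/solstice day varies by year): June 21 to September 21
June 28 falls within the Summer window

Summer


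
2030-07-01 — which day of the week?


Date: July 1, 2030
Anchor: Jan 1, 2030. With p = 2030 - 1 = 2029: (p + p//4 - p//100 + p//400) mod 7 = (2029 + 507 - 20 + 5) mod 7 = 2521 mod 7 = 1 -> Tuesday (Mon=0 ... Sun=6)
Days before July (Jan-Jun): 181; offset = 181 + 1 - 1 = 181
Weekday index = (1 + 181) mod 7 = 0

Day of the week: Monday


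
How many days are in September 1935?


September 1935

30 days


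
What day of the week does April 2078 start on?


Target: April 1, 2078
Anchor: Jan 1, 2078. With p = 2078 - 1 = 2077: (p + p//4 - p//100 + p//400) mod 7 = (2077 + 519 - 20 + 5) mod 7 = 2581 mod 7 = 5 -> Saturday (Mon=0 ... Sun=6)
Days before April (Jan-Mar): 90 days
Weekday index = (5 + 90) mod 7 = 4

Friday


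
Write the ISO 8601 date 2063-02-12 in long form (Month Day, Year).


ISO 2063-02-12 parses as year=2063, month=02, day=12
Month 2 -> February

February 12, 2063


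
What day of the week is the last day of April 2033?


April 2033 has 30 days
Anchor: Jan 1, 2033. With p = 2033 - 1 = 2032: (p + p//4 - p//100 + p//400) mod 7 = (2032 + 508 - 20 + 5) mod 7 = 2525 mod 7 = 5 -> Saturday (Mon=0 ... Sun=6)
Days before April (Jan-Mar): 90; April 1 index = (5 + 90) mod 7 = 4 -> Friday
Last day offset: 30 - 1 = 29 days
Weekday index = (4 + 29) mod 7 = 5

Saturday, April 30


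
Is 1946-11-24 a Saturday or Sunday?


Anchor: Jan 1, 1946. With p = 1946 - 1 = 1945: (p + p//4 - p//100 + p//400) mod 7 = (1945 + 486 - 19 + 4) mod 7 = 2416 mod 7 = 1 -> Tuesday (Mon=0 ... Sun=6)
Day of year: 328; offset = 327
Weekday index = (1 + 327) mod 7 = 6 -> Sunday
Weekend days: Saturday, Sunday

Yes


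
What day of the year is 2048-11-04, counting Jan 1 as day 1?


Date: November 4, 2048
Days in months 1 through 10: 305
Plus 4 days in November

Day of year: 309


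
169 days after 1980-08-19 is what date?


Start: 1980-08-19, add 169 days
August 1980 has 31 days: 31 - 19 = 12 days to August 31 -> 157 left
September 1980 has 30 days -> 127 left
October 1980 has 31 days -> 96 left
November 1980 has 30 days -> 66 left
December 1980 has 31 days -> 35 left
January 1981 has 31 days -> 4 left
February 1981: 4 <= 28 -> lands on February 4

Result: 1981-02-04


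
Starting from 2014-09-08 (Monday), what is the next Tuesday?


Current: Monday
Target: Tuesday
Days ahead: 1

Next Tuesday: 2014-09-09


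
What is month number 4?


Month 4 of 12

April


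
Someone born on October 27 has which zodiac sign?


Date: October 27
Conventional tropical zodiac dates: Scorpio from October 23 onward; Sagittarius starts November 22
October 27 falls within the Scorpio range

Scorpio


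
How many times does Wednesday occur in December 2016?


December 2016 has 31 days
Anchor: Jan 1, 2016. With p = 2016 - 1 = 2015: (p + p//4 - p//100 + p//400) mod 7 = (2015 + 503 - 20 + 5) mod 7 = 2503 mod 7 = 4 -> Friday (Mon=0 ... Sun=6)
Days before December (Jan-Nov): 335; December 1 index = (4 + 335) mod 7 = 3 -> Thursday
First Wednesday is December 7
Wednesdays: 7, 14, 21, 28

4 Wednesdays


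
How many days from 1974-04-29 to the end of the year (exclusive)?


Day of year: 119 of 365
Remaining = 365 - 119

246 days


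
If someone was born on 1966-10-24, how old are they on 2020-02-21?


Birth: 1966-10-24
Reference: 2020-02-21
Year difference: 2020 - 1966 = 54
Birthday not yet reached in 2020, subtract 1

53 years old


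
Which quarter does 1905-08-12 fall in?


Month: August (month 8)
Q1: Jan-Mar, Q2: Apr-Jun, Q3: Jul-Sep, Q4: Oct-Dec

Q3


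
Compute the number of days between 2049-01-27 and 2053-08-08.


From 2049-01-27 to 2053-08-08
2049-01-27: day of year = 27
2053-08-08: days before August = 31 + 28 + 31 + 30 + 31 + 30 + 31 = 212 (2053 is not a leap year); day of year = 212 + 8 = 220
Rest of 2049: 365 - 27 = 338
Full years 2050 (365), 2051 (365), 2052 (366): 1096
Total = 338 + 1096 + 220 = 1654

1654 days


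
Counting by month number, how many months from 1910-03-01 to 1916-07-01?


From March 1910 to July 1916
6 years * 12 = 72 months, plus 4 months = 76

76 months


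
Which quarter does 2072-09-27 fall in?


Month: September (month 9)
Q1: Jan-Mar, Q2: Apr-Jun, Q3: Jul-Sep, Q4: Oct-Dec

Q3


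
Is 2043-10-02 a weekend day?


Anchor: Jan 1, 2043. With p = 2043 - 1 = 2042: (p + p//4 - p//100 + p//400) mod 7 = (2042 + 510 - 20 + 5) mod 7 = 2537 mod 7 = 3 -> Thursday (Mon=0 ... Sun=6)
Day of year: 275; offset = 274
Weekday index = (3 + 274) mod 7 = 4 -> Friday
Weekend days: Saturday, Sunday

No


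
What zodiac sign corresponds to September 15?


Date: September 15
Conventional tropical zodiac dates: Virgo from August 23 onward; Libra starts September 23
September 15 falls within the Virgo range

Virgo


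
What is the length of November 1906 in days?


November 1906

30 days


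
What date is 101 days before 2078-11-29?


Start: 2078-11-29, subtract 101 days
Back 29 days from November 29 reaches October 31, 2078 -> 72 left
October 2078 has 31 days -> back to September 30, 2078 -> 41 left
September 2078 has 30 days -> back to August 31, 2078 -> 11 left
August 2078: 31 - 11 = 20 -> lands on August 20

Result: 2078-08-20


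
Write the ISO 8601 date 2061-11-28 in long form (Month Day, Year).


ISO 2061-11-28 parses as year=2061, month=11, day=28
Month 11 -> November

November 28, 2061


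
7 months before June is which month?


June is month 6
6 - 7 = -1; wrap: -1 + 12 = 11

November


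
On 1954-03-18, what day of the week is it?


Date: March 18, 1954
Anchor: Jan 1, 1954. With p = 1954 - 1 = 1953: (p + p//4 - p//100 + p//400) mod 7 = (1953 + 488 - 19 + 4) mod 7 = 2426 mod 7 = 4 -> Friday (Mon=0 ... Sun=6)
Days before March (Jan-Feb): 59; offset = 59 + 18 - 1 = 76
Weekday index = (4 + 76) mod 7 = 3

Day of the week: Thursday


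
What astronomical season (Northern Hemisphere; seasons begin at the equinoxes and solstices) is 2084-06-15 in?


Date: June 15
Astronomical Spring (approx.; exact equinox/solstice day varies by year): March 20 to June 20
June 15 falls within the Spring window

Spring


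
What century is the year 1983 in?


Century = (year - 1) // 100 + 1
= (1983 - 1) // 100 + 1
= 1982 // 100 + 1
= 19 + 1

20th century


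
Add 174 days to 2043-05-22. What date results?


Start: 2043-05-22, add 174 days
May 2043 has 31 days: 31 - 22 = 9 days to May 31 -> 165 left
June 2043 has 30 days -> 135 left
July 2043 has 31 days -> 104 left
August 2043 has 31 days -> 73 left
September 2043 has 30 days -> 43 left
October 2043 has 31 days -> 12 left
November 2043: 12 <= 30 -> lands on November 12

Result: 2043-11-12


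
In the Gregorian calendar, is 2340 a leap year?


Gregorian leap year rule: divisible by 4, but not by 100, unless also by 400.
2340 is divisible by 4 but not 100 -> leap year

Yes


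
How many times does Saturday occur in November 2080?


November 2080 has 30 days
Anchor: Jan 1, 2080. With p = 2080 - 1 = 2079: (p + p//4 - p//100 + p//400) mod 7 = (2079 + 519 - 20 + 5) mod 7 = 2583 mod 7 = 0 -> Monday (Mon=0 ... Sun=6)
Days before November (Jan-Oct): 305; November 1 index = (0 + 305) mod 7 = 4 -> Friday
First Saturday is November 2
Saturdays: 2, 9, 16, 23, 30

5 Saturdays


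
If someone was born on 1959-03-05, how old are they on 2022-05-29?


Birth: 1959-03-05
Reference: 2022-05-29
Year difference: 2022 - 1959 = 63

63 years old


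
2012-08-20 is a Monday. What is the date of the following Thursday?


Current: Monday
Target: Thursday
Days ahead: 3

Next Thursday: 2012-08-23


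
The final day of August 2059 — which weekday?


August 2059 has 31 days
Anchor: Jan 1, 2059. With p = 2059 - 1 = 2058: (p + p//4 - p//100 + p//400) mod 7 = (2058 + 514 - 20 + 5) mod 7 = 2557 mod 7 = 2 -> Wednesday (Mon=0 ... Sun=6)
Days before August (Jan-Jul): 212; August 1 index = (2 + 212) mod 7 = 4 -> Friday
Last day offset: 31 - 1 = 30 days
Weekday index = (4 + 30) mod 7 = 6

Sunday, August 31


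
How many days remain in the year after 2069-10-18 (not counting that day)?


Day of year: 291 of 365
Remaining = 365 - 291

74 days


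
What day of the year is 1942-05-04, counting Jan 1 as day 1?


Date: May 4, 1942
Days in months 1 through 4: 120
Plus 4 days in May

Day of year: 124
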